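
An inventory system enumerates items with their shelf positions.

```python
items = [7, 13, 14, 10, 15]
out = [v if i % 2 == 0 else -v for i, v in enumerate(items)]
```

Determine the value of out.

Step 1: For each (i, v), keep v if i is even, negate if odd:
  i=0 (even): keep 7
  i=1 (odd): negate to -13
  i=2 (even): keep 14
  i=3 (odd): negate to -10
  i=4 (even): keep 15
Therefore out = [7, -13, 14, -10, 15].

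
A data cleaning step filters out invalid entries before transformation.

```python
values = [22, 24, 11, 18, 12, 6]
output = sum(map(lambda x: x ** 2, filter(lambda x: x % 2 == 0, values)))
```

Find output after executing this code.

Step 1: Filter even numbers from [22, 24, 11, 18, 12, 6]: [22, 24, 18, 12, 6]
Step 2: Square each: [484, 576, 324, 144, 36]
Step 3: Sum = 1564.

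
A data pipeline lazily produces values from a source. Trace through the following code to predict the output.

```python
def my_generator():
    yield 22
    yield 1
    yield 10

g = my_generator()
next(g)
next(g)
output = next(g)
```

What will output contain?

Step 1: my_generator() creates a generator.
Step 2: next(g) yields 22 (consumed and discarded).
Step 3: next(g) yields 1 (consumed and discarded).
Step 4: next(g) yields 10, assigned to output.
Therefore output = 10.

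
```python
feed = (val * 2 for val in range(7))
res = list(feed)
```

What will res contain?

Step 1: For each val in range(7), compute val*2:
  val=0: 0*2 = 0
  val=1: 1*2 = 2
  val=2: 2*2 = 4
  val=3: 3*2 = 6
  val=4: 4*2 = 8
  val=5: 5*2 = 10
  val=6: 6*2 = 12
Therefore res = [0, 2, 4, 6, 8, 10, 12].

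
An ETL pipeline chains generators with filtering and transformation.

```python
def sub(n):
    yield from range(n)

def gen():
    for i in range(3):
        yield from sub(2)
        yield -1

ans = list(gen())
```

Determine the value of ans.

Step 1: For each i in range(3):
  i=0: yield from sub(2) -> [0, 1], then yield -1
  i=1: yield from sub(2) -> [0, 1], then yield -1
  i=2: yield from sub(2) -> [0, 1], then yield -1
Therefore ans = [0, 1, -1, 0, 1, -1, 0, 1, -1].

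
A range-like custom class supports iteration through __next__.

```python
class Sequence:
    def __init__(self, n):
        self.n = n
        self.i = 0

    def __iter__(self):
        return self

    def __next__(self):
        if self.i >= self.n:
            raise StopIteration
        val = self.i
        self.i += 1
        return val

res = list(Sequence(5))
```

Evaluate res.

Step 1: Sequence(5) creates an iterator counting 0 to 4.
Step 2: list() consumes all values: [0, 1, 2, 3, 4].
Therefore res = [0, 1, 2, 3, 4].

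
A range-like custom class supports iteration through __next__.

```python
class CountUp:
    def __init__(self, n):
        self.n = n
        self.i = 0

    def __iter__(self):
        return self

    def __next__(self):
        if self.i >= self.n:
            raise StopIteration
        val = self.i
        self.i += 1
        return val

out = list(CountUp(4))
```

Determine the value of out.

Step 1: CountUp(4) creates an iterator counting 0 to 3.
Step 2: list() consumes all values: [0, 1, 2, 3].
Therefore out = [0, 1, 2, 3].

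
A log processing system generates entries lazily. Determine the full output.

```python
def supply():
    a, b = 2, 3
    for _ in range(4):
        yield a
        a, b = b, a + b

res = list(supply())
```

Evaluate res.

Step 1: Fibonacci-like sequence starting with a=2, b=3:
  Iteration 1: yield a=2, then a,b = 3,5
  Iteration 2: yield a=3, then a,b = 5,8
  Iteration 3: yield a=5, then a,b = 8,13
  Iteration 4: yield a=8, then a,b = 13,21
Therefore res = [2, 3, 5, 8].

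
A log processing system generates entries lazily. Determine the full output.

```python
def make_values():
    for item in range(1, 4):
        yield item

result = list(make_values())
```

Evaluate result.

Step 1: The generator yields each value from range(1, 4).
Step 2: list() consumes all yields: [1, 2, 3].
Therefore result = [1, 2, 3].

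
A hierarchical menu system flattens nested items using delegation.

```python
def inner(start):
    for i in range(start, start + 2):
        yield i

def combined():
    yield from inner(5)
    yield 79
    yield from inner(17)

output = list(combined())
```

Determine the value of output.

Step 1: combined() delegates to inner(5):
  yield 5
  yield 6
Step 2: yield 79
Step 3: Delegates to inner(17):
  yield 17
  yield 18
Therefore output = [5, 6, 79, 17, 18].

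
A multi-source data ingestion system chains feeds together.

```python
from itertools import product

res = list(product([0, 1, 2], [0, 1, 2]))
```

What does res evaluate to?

Step 1: product([0, 1, 2], [0, 1, 2]) gives all pairs:
  (0, 0)
  (0, 1)
  (0, 2)
  (1, 0)
  (1, 1)
  (1, 2)
  (2, 0)
  (2, 1)
  (2, 2)
Therefore res = [(0, 0), (0, 1), (0, 2), (1, 0), (1, 1), (1, 2), (2, 0), (2, 1), (2, 2)].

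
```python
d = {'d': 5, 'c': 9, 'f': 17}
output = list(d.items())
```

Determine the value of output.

Step 1: d.items() returns (key, value) pairs in insertion order.
Therefore output = [('d', 5), ('c', 9), ('f', 17)].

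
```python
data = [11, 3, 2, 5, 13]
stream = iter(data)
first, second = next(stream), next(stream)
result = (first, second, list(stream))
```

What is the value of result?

Step 1: Create iterator over [11, 3, 2, 5, 13].
Step 2: first = 11, second = 3.
Step 3: Remaining elements: [2, 5, 13].
Therefore result = (11, 3, [2, 5, 13]).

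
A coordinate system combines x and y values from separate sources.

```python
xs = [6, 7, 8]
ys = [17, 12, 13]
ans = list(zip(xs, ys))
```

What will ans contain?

Step 1: zip pairs elements at same index:
  Index 0: (6, 17)
  Index 1: (7, 12)
  Index 2: (8, 13)
Therefore ans = [(6, 17), (7, 12), (8, 13)].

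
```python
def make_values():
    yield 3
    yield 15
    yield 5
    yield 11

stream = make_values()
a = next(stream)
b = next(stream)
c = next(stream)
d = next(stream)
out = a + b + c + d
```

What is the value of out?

Step 1: Create generator and consume all values:
  a = next(stream) = 3
  b = next(stream) = 15
  c = next(stream) = 5
  d = next(stream) = 11
Step 2: out = 3 + 15 + 5 + 11 = 34.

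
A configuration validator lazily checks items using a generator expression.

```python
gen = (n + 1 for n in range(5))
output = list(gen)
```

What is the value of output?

Step 1: For each n in range(5), compute n+1:
  n=0: 0+1 = 1
  n=1: 1+1 = 2
  n=2: 2+1 = 3
  n=3: 3+1 = 4
  n=4: 4+1 = 5
Therefore output = [1, 2, 3, 4, 5].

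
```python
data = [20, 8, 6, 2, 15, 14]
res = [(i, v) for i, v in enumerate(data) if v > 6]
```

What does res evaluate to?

Step 1: Filter enumerate([20, 8, 6, 2, 15, 14]) keeping v > 6:
  (0, 20): 20 > 6, included
  (1, 8): 8 > 6, included
  (2, 6): 6 <= 6, excluded
  (3, 2): 2 <= 6, excluded
  (4, 15): 15 > 6, included
  (5, 14): 14 > 6, included
Therefore res = [(0, 20), (1, 8), (4, 15), (5, 14)].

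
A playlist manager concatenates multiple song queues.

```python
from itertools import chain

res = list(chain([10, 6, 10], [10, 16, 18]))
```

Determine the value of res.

Step 1: chain() concatenates iterables: [10, 6, 10] + [10, 16, 18].
Therefore res = [10, 6, 10, 10, 16, 18].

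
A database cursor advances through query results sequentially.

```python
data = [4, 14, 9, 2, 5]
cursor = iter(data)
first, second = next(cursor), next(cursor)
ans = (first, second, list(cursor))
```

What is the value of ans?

Step 1: Create iterator over [4, 14, 9, 2, 5].
Step 2: first = 4, second = 14.
Step 3: Remaining elements: [9, 2, 5].
Therefore ans = (4, 14, [9, 2, 5]).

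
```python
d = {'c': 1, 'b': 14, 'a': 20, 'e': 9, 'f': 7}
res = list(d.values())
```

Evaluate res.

Step 1: d.values() returns the dictionary values in insertion order.
Therefore res = [1, 14, 20, 9, 7].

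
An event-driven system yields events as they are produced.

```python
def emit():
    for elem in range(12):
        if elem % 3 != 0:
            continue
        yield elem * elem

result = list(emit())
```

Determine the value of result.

Step 1: Only yield elem**2 when elem is divisible by 3:
  elem=0: 0 % 3 == 0, yield 0**2 = 0
  elem=3: 3 % 3 == 0, yield 3**2 = 9
  elem=6: 6 % 3 == 0, yield 6**2 = 36
  elem=9: 9 % 3 == 0, yield 9**2 = 81
Therefore result = [0, 9, 36, 81].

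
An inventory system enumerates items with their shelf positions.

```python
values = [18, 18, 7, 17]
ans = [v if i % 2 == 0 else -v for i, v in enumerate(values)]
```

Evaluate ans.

Step 1: For each (i, v), keep v if i is even, negate if odd:
  i=0 (even): keep 18
  i=1 (odd): negate to -18
  i=2 (even): keep 7
  i=3 (odd): negate to -17
Therefore ans = [18, -18, 7, -17].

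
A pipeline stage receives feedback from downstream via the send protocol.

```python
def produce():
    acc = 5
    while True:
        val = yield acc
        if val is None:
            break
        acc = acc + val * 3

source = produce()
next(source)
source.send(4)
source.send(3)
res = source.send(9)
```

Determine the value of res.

Step 1: next() -> yield acc=5.
Step 2: send(4) -> val=4, acc = 5 + 4*3 = 17, yield 17.
Step 3: send(3) -> val=3, acc = 17 + 3*3 = 26, yield 26.
Step 4: send(9) -> val=9, acc = 26 + 9*3 = 53, yield 53.
Therefore res = 53.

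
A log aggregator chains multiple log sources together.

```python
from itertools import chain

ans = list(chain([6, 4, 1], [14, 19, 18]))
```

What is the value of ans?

Step 1: chain() concatenates iterables: [6, 4, 1] + [14, 19, 18].
Therefore ans = [6, 4, 1, 14, 19, 18].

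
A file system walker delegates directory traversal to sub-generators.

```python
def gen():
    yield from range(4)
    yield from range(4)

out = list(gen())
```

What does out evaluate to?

Step 1: Trace yields in order:
  yield 0
  yield 1
  yield 2
  yield 3
  yield 0
  yield 1
  yield 2
  yield 3
Therefore out = [0, 1, 2, 3, 0, 1, 2, 3].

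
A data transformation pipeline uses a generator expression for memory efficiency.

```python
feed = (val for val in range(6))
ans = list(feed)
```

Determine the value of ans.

Step 1: Generator expression iterates range(6): [0, 1, 2, 3, 4, 5].
Step 2: list() collects all values.
Therefore ans = [0, 1, 2, 3, 4, 5].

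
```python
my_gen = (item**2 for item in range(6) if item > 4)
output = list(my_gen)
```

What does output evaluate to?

Step 1: For range(6), keep item > 4, then square:
  item=0: 0 <= 4, excluded
  item=1: 1 <= 4, excluded
  item=2: 2 <= 4, excluded
  item=3: 3 <= 4, excluded
  item=4: 4 <= 4, excluded
  item=5: 5 > 4, yield 5**2 = 25
Therefore output = [25].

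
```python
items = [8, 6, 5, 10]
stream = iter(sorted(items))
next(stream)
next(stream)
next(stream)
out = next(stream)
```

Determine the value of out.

Step 1: sorted([8, 6, 5, 10]) = [5, 6, 8, 10].
Step 2: Create iterator and skip 3 elements.
Step 3: next() returns 10.
Therefore out = 10.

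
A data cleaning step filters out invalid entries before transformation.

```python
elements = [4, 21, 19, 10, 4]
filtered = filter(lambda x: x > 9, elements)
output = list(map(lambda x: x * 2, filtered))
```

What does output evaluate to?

Step 1: Filter elements for elements > 9:
  4: removed
  21: kept
  19: kept
  10: kept
  4: removed
Step 2: Map x * 2 on filtered [21, 19, 10]:
  21 -> 42
  19 -> 38
  10 -> 20
Therefore output = [42, 38, 20].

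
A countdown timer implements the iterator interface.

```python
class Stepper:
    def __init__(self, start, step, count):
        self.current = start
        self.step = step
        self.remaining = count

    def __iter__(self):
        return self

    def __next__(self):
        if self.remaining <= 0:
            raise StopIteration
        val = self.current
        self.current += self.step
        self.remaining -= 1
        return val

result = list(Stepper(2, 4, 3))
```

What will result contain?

Step 1: Stepper starts at 2, increments by 4, for 3 steps:
  Yield 2, then current += 4
  Yield 6, then current += 4
  Yield 10, then current += 4
Therefore result = [2, 6, 10].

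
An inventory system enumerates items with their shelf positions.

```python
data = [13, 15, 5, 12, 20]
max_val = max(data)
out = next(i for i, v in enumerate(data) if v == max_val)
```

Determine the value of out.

Step 1: max([13, 15, 5, 12, 20]) = 20.
Step 2: Find first index where value == 20:
  Index 0: 13 != 20
  Index 1: 15 != 20
  Index 2: 5 != 20
  Index 3: 12 != 20
  Index 4: 20 == 20, found!
Therefore out = 4.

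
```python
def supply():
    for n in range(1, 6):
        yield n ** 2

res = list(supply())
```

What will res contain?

Step 1: For each n in range(1, 6), yield n**2:
  n=1: yield 1**2 = 1
  n=2: yield 2**2 = 4
  n=3: yield 3**2 = 9
  n=4: yield 4**2 = 16
  n=5: yield 5**2 = 25
Therefore res = [1, 4, 9, 16, 25].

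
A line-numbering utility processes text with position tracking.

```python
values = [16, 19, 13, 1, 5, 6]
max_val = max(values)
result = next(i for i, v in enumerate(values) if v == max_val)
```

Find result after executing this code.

Step 1: max([16, 19, 13, 1, 5, 6]) = 19.
Step 2: Find first index where value == 19:
  Index 0: 16 != 19
  Index 1: 19 == 19, found!
Therefore result = 1.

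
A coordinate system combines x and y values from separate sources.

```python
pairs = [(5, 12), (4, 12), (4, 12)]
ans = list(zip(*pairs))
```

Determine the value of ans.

Step 1: zip(*pairs) transposes: unzips [(5, 12), (4, 12), (4, 12)] into separate sequences.
Step 2: First elements: (5, 4, 4), second elements: (12, 12, 12).
Therefore ans = [(5, 4, 4), (12, 12, 12)].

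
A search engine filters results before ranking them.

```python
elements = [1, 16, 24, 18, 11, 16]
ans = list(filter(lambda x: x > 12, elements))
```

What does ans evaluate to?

Step 1: Filter elements > 12:
  1: removed
  16: kept
  24: kept
  18: kept
  11: removed
  16: kept
Therefore ans = [16, 24, 18, 16].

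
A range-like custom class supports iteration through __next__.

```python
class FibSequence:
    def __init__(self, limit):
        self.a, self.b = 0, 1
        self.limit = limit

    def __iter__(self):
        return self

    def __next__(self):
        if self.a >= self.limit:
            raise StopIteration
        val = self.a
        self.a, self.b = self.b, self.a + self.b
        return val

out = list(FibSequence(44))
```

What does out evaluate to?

Step 1: Fibonacci-like sequence (a=0, b=1) until >= 44:
  Yield 0, then a,b = 1,1
  Yield 1, then a,b = 1,2
  Yield 1, then a,b = 2,3
  Yield 2, then a,b = 3,5
  Yield 3, then a,b = 5,8
  Yield 5, then a,b = 8,13
  Yield 8, then a,b = 13,21
  Yield 13, then a,b = 21,34
  Yield 21, then a,b = 34,55
  Yield 34, then a,b = 55,89
Step 2: 55 >= 44, stop.
Therefore out = [0, 1, 1, 2, 3, 5, 8, 13, 21, 34].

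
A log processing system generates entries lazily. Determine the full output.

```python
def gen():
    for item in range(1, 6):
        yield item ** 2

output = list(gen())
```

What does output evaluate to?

Step 1: For each item in range(1, 6), yield item**2:
  item=1: yield 1**2 = 1
  item=2: yield 2**2 = 4
  item=3: yield 3**2 = 9
  item=4: yield 4**2 = 16
  item=5: yield 5**2 = 25
Therefore output = [1, 4, 9, 16, 25].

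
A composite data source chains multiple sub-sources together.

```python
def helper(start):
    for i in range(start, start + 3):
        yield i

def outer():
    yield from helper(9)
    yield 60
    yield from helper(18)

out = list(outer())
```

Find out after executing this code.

Step 1: outer() delegates to helper(9):
  yield 9
  yield 10
  yield 11
Step 2: yield 60
Step 3: Delegates to helper(18):
  yield 18
  yield 19
  yield 20
Therefore out = [9, 10, 11, 60, 18, 19, 20].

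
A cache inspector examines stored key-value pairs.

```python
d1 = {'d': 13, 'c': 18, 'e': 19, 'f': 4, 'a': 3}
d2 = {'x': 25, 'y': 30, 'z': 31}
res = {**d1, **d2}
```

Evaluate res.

Step 1: Merge d1 and d2 (d2 values override on key conflicts).
Step 2: d1 has keys ['d', 'c', 'e', 'f', 'a'], d2 has keys ['x', 'y', 'z'].
Therefore res = {'d': 13, 'c': 18, 'e': 19, 'f': 4, 'a': 3, 'x': 25, 'y': 30, 'z': 31}.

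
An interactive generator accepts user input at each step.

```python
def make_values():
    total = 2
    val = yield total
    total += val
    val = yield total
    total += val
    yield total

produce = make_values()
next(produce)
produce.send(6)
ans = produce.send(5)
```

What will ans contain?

Step 1: next() -> yield total=2.
Step 2: send(6) -> val=6, total = 2+6 = 8, yield 8.
Step 3: send(5) -> val=5, total = 8+5 = 13, yield 13.
Therefore ans = 13.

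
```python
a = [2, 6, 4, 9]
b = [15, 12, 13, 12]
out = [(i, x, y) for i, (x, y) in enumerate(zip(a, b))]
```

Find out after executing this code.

Step 1: enumerate(zip(a, b)) gives index with paired elements:
  i=0: (2, 15)
  i=1: (6, 12)
  i=2: (4, 13)
  i=3: (9, 12)
Therefore out = [(0, 2, 15), (1, 6, 12), (2, 4, 13), (3, 9, 12)].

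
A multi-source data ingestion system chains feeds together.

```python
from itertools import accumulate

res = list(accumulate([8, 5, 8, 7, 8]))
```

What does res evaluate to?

Step 1: accumulate computes running sums:
  + 8 = 8
  + 5 = 13
  + 8 = 21
  + 7 = 28
  + 8 = 36
Therefore res = [8, 13, 21, 28, 36].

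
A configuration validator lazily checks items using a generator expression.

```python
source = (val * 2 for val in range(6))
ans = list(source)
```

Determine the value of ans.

Step 1: For each val in range(6), compute val*2:
  val=0: 0*2 = 0
  val=1: 1*2 = 2
  val=2: 2*2 = 4
  val=3: 3*2 = 6
  val=4: 4*2 = 8
  val=5: 5*2 = 10
Therefore ans = [0, 2, 4, 6, 8, 10].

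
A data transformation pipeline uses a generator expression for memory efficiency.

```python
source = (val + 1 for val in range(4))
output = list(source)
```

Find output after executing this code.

Step 1: For each val in range(4), compute val+1:
  val=0: 0+1 = 1
  val=1: 1+1 = 2
  val=2: 2+1 = 3
  val=3: 3+1 = 4
Therefore output = [1, 2, 3, 4].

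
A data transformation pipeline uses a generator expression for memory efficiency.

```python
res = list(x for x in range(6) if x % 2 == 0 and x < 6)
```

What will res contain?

Step 1: Filter range(6) where x % 2 == 0 and x < 6:
  x=0: both conditions met, included
  x=1: excluded (1 % 2 != 0)
  x=2: both conditions met, included
  x=3: excluded (3 % 2 != 0)
  x=4: both conditions met, included
  x=5: excluded (5 % 2 != 0)
Therefore res = [0, 2, 4].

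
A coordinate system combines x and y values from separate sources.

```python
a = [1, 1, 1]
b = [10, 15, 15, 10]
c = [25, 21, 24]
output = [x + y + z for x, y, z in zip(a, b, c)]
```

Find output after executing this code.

Step 1: zip three lists (truncates to shortest, len=3):
  1 + 10 + 25 = 36
  1 + 15 + 21 = 37
  1 + 15 + 24 = 40
Therefore output = [36, 37, 40].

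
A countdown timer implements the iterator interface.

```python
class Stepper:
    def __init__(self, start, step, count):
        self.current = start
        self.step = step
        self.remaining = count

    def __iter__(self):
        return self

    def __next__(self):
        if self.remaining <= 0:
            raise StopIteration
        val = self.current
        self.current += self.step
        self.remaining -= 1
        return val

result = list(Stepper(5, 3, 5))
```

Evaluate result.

Step 1: Stepper starts at 5, increments by 3, for 5 steps:
  Yield 5, then current += 3
  Yield 8, then current += 3
  Yield 11, then current += 3
  Yield 14, then current += 3
  Yield 17, then current += 3
Therefore result = [5, 8, 11, 14, 17].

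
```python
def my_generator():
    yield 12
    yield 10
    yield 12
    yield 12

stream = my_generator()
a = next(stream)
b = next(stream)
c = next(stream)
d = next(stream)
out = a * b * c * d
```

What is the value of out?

Step 1: Create generator and consume all values:
  a = next(stream) = 12
  b = next(stream) = 10
  c = next(stream) = 12
  d = next(stream) = 12
Step 2: out = 12 * 10 * 12 * 12 = 17280.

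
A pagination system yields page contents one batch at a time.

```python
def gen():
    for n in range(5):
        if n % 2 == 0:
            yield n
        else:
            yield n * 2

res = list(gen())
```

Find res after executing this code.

Step 1: For each n in range(5), yield n if even, else n*2:
  n=0 (even): yield 0
  n=1 (odd): yield 1*2 = 2
  n=2 (even): yield 2
  n=3 (odd): yield 3*2 = 6
  n=4 (even): yield 4
Therefore res = [0, 2, 2, 6, 4].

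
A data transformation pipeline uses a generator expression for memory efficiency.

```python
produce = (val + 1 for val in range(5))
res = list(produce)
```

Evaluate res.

Step 1: For each val in range(5), compute val+1:
  val=0: 0+1 = 1
  val=1: 1+1 = 2
  val=2: 2+1 = 3
  val=3: 3+1 = 4
  val=4: 4+1 = 5
Therefore res = [1, 2, 3, 4, 5].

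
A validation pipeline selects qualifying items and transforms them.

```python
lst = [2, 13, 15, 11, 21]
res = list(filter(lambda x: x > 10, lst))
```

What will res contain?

Step 1: Filter elements > 10:
  2: removed
  13: kept
  15: kept
  11: kept
  21: kept
Therefore res = [13, 15, 11, 21].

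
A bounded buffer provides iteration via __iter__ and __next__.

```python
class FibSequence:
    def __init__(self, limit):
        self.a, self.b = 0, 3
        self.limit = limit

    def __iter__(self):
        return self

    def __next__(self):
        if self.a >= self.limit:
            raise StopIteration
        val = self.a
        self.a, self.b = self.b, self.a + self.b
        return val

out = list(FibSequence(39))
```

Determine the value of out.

Step 1: Fibonacci-like sequence (a=0, b=3) until >= 39:
  Yield 0, then a,b = 3,3
  Yield 3, then a,b = 3,6
  Yield 3, then a,b = 6,9
  Yield 6, then a,b = 9,15
  Yield 9, then a,b = 15,24
  Yield 15, then a,b = 24,39
  Yield 24, then a,b = 39,63
Step 2: 39 >= 39, stop.
Therefore out = [0, 3, 3, 6, 9, 15, 24].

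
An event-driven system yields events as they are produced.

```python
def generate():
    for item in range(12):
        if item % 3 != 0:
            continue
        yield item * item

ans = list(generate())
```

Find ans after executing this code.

Step 1: Only yield item**2 when item is divisible by 3:
  item=0: 0 % 3 == 0, yield 0**2 = 0
  item=3: 3 % 3 == 0, yield 3**2 = 9
  item=6: 6 % 3 == 0, yield 6**2 = 36
  item=9: 9 % 3 == 0, yield 9**2 = 81
Therefore ans = [0, 9, 36, 81].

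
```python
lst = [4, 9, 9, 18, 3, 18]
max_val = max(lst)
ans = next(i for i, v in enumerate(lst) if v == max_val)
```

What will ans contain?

Step 1: max([4, 9, 9, 18, 3, 18]) = 18.
Step 2: Find first index where value == 18:
  Index 0: 4 != 18
  Index 1: 9 != 18
  Index 2: 9 != 18
  Index 3: 18 == 18, found!
Therefore ans = 3.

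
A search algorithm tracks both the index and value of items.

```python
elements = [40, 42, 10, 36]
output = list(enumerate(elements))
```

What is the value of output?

Step 1: enumerate pairs each element with its index:
  (0, 40)
  (1, 42)
  (2, 10)
  (3, 36)
Therefore output = [(0, 40), (1, 42), (2, 10), (3, 36)].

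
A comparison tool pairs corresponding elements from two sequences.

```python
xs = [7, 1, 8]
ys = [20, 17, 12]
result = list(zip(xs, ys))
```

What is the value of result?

Step 1: zip pairs elements at same index:
  Index 0: (7, 20)
  Index 1: (1, 17)
  Index 2: (8, 12)
Therefore result = [(7, 20), (1, 17), (8, 12)].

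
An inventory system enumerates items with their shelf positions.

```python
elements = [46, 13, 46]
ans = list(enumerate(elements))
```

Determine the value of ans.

Step 1: enumerate pairs each element with its index:
  (0, 46)
  (1, 13)
  (2, 46)
Therefore ans = [(0, 46), (1, 13), (2, 46)].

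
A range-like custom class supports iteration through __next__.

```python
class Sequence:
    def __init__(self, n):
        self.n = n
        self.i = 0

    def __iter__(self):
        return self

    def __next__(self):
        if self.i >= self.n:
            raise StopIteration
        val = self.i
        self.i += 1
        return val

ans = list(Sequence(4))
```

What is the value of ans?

Step 1: Sequence(4) creates an iterator counting 0 to 3.
Step 2: list() consumes all values: [0, 1, 2, 3].
Therefore ans = [0, 1, 2, 3].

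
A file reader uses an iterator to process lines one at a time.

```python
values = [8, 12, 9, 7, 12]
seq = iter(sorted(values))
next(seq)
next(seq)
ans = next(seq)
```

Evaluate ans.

Step 1: sorted([8, 12, 9, 7, 12]) = [7, 8, 9, 12, 12].
Step 2: Create iterator and skip 2 elements.
Step 3: next() returns 9.
Therefore ans = 9.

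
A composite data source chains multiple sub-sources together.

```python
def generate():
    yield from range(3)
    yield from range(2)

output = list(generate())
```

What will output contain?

Step 1: Trace yields in order:
  yield 0
  yield 1
  yield 2
  yield 0
  yield 1
Therefore output = [0, 1, 2, 0, 1].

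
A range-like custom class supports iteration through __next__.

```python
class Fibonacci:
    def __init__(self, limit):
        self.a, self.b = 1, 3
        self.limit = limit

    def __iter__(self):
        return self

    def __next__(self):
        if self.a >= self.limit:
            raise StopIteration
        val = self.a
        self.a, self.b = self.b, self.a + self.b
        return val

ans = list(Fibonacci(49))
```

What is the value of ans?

Step 1: Fibonacci-like sequence (a=1, b=3) until >= 49:
  Yield 1, then a,b = 3,4
  Yield 3, then a,b = 4,7
  Yield 4, then a,b = 7,11
  Yield 7, then a,b = 11,18
  Yield 11, then a,b = 18,29
  Yield 18, then a,b = 29,47
  Yield 29, then a,b = 47,76
  Yield 47, then a,b = 76,123
Step 2: 76 >= 49, stop.
Therefore ans = [1, 3, 4, 7, 11, 18, 29, 47].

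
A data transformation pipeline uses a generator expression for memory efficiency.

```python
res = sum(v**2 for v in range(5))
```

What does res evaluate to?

Step 1: Compute v**2 for each v in range(5):
  v=0: 0**2 = 0
  v=1: 1**2 = 1
  v=2: 2**2 = 4
  v=3: 3**2 = 9
  v=4: 4**2 = 16
Step 2: sum = 0 + 1 + 4 + 9 + 16 = 30.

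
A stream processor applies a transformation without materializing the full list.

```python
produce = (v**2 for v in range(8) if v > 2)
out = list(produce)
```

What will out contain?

Step 1: For range(8), keep v > 2, then square:
  v=0: 0 <= 2, excluded
  v=1: 1 <= 2, excluded
  v=2: 2 <= 2, excluded
  v=3: 3 > 2, yield 3**2 = 9
  v=4: 4 > 2, yield 4**2 = 16
  v=5: 5 > 2, yield 5**2 = 25
  v=6: 6 > 2, yield 6**2 = 36
  v=7: 7 > 2, yield 7**2 = 49
Therefore out = [9, 16, 25, 36, 49].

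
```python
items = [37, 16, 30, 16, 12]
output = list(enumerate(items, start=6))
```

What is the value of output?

Step 1: enumerate with start=6:
  (6, 37)
  (7, 16)
  (8, 30)
  (9, 16)
  (10, 12)
Therefore output = [(6, 37), (7, 16), (8, 30), (9, 16), (10, 12)].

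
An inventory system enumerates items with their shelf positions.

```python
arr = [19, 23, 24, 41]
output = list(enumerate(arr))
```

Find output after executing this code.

Step 1: enumerate pairs each element with its index:
  (0, 19)
  (1, 23)
  (2, 24)
  (3, 41)
Therefore output = [(0, 19), (1, 23), (2, 24), (3, 41)].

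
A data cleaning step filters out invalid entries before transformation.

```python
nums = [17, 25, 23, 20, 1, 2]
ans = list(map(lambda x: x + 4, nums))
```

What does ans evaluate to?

Step 1: Apply lambda x: x + 4 to each element:
  17 -> 21
  25 -> 29
  23 -> 27
  20 -> 24
  1 -> 5
  2 -> 6
Therefore ans = [21, 29, 27, 24, 5, 6].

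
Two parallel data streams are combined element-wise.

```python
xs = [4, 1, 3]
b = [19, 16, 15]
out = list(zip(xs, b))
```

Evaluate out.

Step 1: zip pairs elements at same index:
  Index 0: (4, 19)
  Index 1: (1, 16)
  Index 2: (3, 15)
Therefore out = [(4, 19), (1, 16), (3, 15)].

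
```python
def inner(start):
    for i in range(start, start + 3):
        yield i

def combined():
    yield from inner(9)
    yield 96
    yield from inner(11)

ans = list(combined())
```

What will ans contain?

Step 1: combined() delegates to inner(9):
  yield 9
  yield 10
  yield 11
Step 2: yield 96
Step 3: Delegates to inner(11):
  yield 11
  yield 12
  yield 13
Therefore ans = [9, 10, 11, 96, 11, 12, 13].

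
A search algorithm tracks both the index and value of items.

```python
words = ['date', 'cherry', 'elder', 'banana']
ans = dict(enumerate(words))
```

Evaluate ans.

Step 1: enumerate pairs indices with words:
  0 -> 'date'
  1 -> 'cherry'
  2 -> 'elder'
  3 -> 'banana'
Therefore ans = {0: 'date', 1: 'cherry', 2: 'elder', 3: 'banana'}.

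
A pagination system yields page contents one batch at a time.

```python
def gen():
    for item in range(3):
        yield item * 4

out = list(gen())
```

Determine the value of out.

Step 1: For each item in range(3), yield item * 4:
  item=0: yield 0 * 4 = 0
  item=1: yield 1 * 4 = 4
  item=2: yield 2 * 4 = 8
Therefore out = [0, 4, 8].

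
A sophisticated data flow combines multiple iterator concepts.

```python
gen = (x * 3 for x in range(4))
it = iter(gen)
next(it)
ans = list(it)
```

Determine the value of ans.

Step 1: Generator produces [0, 3, 6, 9].
Step 2: next(it) consumes first element (0).
Step 3: list(it) collects remaining: [3, 6, 9].
Therefore ans = [3, 6, 9].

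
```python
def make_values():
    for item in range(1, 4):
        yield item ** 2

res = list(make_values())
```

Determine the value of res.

Step 1: For each item in range(1, 4), yield item**2:
  item=1: yield 1**2 = 1
  item=2: yield 2**2 = 4
  item=3: yield 3**2 = 9
Therefore res = [1, 4, 9].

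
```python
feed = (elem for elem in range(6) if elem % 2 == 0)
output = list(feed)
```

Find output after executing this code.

Step 1: Filter range(6) keeping only even values:
  elem=0: even, included
  elem=1: odd, excluded
  elem=2: even, included
  elem=3: odd, excluded
  elem=4: even, included
  elem=5: odd, excluded
Therefore output = [0, 2, 4].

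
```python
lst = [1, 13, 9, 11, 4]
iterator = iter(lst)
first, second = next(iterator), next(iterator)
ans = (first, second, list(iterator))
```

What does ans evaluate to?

Step 1: Create iterator over [1, 13, 9, 11, 4].
Step 2: first = 1, second = 13.
Step 3: Remaining elements: [9, 11, 4].
Therefore ans = (1, 13, [9, 11, 4]).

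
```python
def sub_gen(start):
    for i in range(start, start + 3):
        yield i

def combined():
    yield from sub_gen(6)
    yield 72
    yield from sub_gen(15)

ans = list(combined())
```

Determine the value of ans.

Step 1: combined() delegates to sub_gen(6):
  yield 6
  yield 7
  yield 8
Step 2: yield 72
Step 3: Delegates to sub_gen(15):
  yield 15
  yield 16
  yield 17
Therefore ans = [6, 7, 8, 72, 15, 16, 17].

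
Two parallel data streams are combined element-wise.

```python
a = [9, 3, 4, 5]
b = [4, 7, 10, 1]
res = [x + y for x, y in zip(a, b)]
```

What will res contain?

Step 1: Add corresponding elements:
  9 + 4 = 13
  3 + 7 = 10
  4 + 10 = 14
  5 + 1 = 6
Therefore res = [13, 10, 14, 6].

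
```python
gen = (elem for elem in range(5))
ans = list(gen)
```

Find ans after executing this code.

Step 1: Generator expression iterates range(5): [0, 1, 2, 3, 4].
Step 2: list() collects all values.
Therefore ans = [0, 1, 2, 3, 4].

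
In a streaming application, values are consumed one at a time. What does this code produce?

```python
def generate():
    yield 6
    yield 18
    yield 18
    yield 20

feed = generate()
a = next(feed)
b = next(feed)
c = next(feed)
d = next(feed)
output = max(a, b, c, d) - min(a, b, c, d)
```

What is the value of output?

Step 1: Create generator and consume all values:
  a = next(feed) = 6
  b = next(feed) = 18
  c = next(feed) = 18
  d = next(feed) = 20
Step 2: max = 20, min = 6, output = 20 - 6 = 14.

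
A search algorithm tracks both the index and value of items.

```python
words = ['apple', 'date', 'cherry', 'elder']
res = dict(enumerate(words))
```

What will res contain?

Step 1: enumerate pairs indices with words:
  0 -> 'apple'
  1 -> 'date'
  2 -> 'cherry'
  3 -> 'elder'
Therefore res = {0: 'apple', 1: 'date', 2: 'cherry', 3: 'elder'}.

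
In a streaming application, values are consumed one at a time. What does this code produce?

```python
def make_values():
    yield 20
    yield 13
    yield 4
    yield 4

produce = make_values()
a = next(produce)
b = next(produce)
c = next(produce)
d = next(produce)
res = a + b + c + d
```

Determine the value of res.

Step 1: Create generator and consume all values:
  a = next(produce) = 20
  b = next(produce) = 13
  c = next(produce) = 4
  d = next(produce) = 4
Step 2: res = 20 + 13 + 4 + 4 = 41.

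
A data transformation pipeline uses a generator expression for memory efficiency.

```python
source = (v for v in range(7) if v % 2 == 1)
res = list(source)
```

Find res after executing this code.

Step 1: Filter range(7) keeping only odd values:
  v=0: even, excluded
  v=1: odd, included
  v=2: even, excluded
  v=3: odd, included
  v=4: even, excluded
  v=5: odd, included
  v=6: even, excluded
Therefore res = [1, 3, 5].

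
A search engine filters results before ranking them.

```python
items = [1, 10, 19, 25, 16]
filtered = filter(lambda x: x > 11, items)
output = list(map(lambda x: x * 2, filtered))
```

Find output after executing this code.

Step 1: Filter items for elements > 11:
  1: removed
  10: removed
  19: kept
  25: kept
  16: kept
Step 2: Map x * 2 on filtered [19, 25, 16]:
  19 -> 38
  25 -> 50
  16 -> 32
Therefore output = [38, 50, 32].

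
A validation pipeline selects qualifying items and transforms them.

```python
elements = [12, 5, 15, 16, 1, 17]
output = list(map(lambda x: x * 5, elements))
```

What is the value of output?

Step 1: Apply lambda x: x * 5 to each element:
  12 -> 60
  5 -> 25
  15 -> 75
  16 -> 80
  1 -> 5
  17 -> 85
Therefore output = [60, 25, 75, 80, 5, 85].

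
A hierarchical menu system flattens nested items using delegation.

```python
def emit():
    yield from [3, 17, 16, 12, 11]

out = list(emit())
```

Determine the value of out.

Step 1: yield from delegates to the iterable, yielding each element.
Step 2: Collected values: [3, 17, 16, 12, 11].
Therefore out = [3, 17, 16, 12, 11].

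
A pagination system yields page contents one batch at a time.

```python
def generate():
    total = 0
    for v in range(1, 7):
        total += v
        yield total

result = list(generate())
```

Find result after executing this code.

Step 1: Generator accumulates running sum:
  v=1: total = 1, yield 1
  v=2: total = 3, yield 3
  v=3: total = 6, yield 6
  v=4: total = 10, yield 10
  v=5: total = 15, yield 15
  v=6: total = 21, yield 21
Therefore result = [1, 3, 6, 10, 15, 21].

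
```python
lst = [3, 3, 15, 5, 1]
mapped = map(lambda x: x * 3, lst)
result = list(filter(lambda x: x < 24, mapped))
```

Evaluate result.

Step 1: Map x * 3:
  3 -> 9
  3 -> 9
  15 -> 45
  5 -> 15
  1 -> 3
Step 2: Filter for < 24:
  9: kept
  9: kept
  45: removed
  15: kept
  3: kept
Therefore result = [9, 9, 15, 3].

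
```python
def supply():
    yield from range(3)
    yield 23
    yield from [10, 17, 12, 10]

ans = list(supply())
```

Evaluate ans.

Step 1: Trace yields in order:
  yield 0
  yield 1
  yield 2
  yield 23
  yield 10
  yield 17
  yield 12
  yield 10
Therefore ans = [0, 1, 2, 23, 10, 17, 12, 10].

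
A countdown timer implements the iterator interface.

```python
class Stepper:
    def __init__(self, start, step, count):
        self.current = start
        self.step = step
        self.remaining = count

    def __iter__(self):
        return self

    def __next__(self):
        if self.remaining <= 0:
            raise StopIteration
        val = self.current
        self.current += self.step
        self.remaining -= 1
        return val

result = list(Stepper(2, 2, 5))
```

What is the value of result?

Step 1: Stepper starts at 2, increments by 2, for 5 steps:
  Yield 2, then current += 2
  Yield 4, then current += 2
  Yield 6, then current += 2
  Yield 8, then current += 2
  Yield 10, then current += 2
Therefore result = [2, 4, 6, 8, 10].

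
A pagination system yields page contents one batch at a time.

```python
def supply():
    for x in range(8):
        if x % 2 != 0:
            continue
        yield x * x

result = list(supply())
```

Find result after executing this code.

Step 1: Only yield x**2 when x is divisible by 2:
  x=0: 0 % 2 == 0, yield 0**2 = 0
  x=2: 2 % 2 == 0, yield 2**2 = 4
  x=4: 4 % 2 == 0, yield 4**2 = 16
  x=6: 6 % 2 == 0, yield 6**2 = 36
Therefore result = [0, 4, 16, 36].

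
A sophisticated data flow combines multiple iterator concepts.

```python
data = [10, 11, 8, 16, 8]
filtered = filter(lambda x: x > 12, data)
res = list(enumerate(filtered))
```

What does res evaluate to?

Step 1: Filter [10, 11, 8, 16, 8] for > 12: [16].
Step 2: enumerate re-indexes from 0: [(0, 16)].
Therefore res = [(0, 16)].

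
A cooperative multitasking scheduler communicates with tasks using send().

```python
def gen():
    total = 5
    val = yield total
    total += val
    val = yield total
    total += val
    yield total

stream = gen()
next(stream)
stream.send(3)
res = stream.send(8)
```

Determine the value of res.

Step 1: next() -> yield total=5.
Step 2: send(3) -> val=3, total = 5+3 = 8, yield 8.
Step 3: send(8) -> val=8, total = 8+8 = 16, yield 16.
Therefore res = 16.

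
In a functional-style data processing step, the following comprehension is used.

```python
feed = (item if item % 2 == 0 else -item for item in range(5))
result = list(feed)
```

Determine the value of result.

Step 1: For each item in range(5), yield item if even, else -item:
  item=0: even, yield 0
  item=1: odd, yield -1
  item=2: even, yield 2
  item=3: odd, yield -3
  item=4: even, yield 4
Therefore result = [0, -1, 2, -3, 4].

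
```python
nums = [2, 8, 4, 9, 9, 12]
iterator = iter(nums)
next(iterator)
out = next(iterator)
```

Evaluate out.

Step 1: Create iterator over [2, 8, 4, 9, 9, 12].
Step 2: next() consumes 2.
Step 3: next() returns 8.
Therefore out = 8.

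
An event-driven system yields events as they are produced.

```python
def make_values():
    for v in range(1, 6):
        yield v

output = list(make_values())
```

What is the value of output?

Step 1: The generator yields each value from range(1, 6).
Step 2: list() consumes all yields: [1, 2, 3, 4, 5].
Therefore output = [1, 2, 3, 4, 5].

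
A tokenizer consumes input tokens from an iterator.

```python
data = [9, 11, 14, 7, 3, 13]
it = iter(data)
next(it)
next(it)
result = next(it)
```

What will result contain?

Step 1: Create iterator over [9, 11, 14, 7, 3, 13].
Step 2: next() consumes 9.
Step 3: next() consumes 11.
Step 4: next() returns 14.
Therefore result = 14.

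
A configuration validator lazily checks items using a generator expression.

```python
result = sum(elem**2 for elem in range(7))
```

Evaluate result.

Step 1: Compute elem**2 for each elem in range(7):
  elem=0: 0**2 = 0
  elem=1: 1**2 = 1
  elem=2: 2**2 = 4
  elem=3: 3**2 = 9
  elem=4: 4**2 = 16
  elem=5: 5**2 = 25
  elem=6: 6**2 = 36
Step 2: sum = 0 + 1 + 4 + 9 + 16 + 25 + 36 = 91.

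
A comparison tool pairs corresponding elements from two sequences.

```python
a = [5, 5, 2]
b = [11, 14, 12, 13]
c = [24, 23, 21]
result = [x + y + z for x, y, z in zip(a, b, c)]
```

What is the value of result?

Step 1: zip three lists (truncates to shortest, len=3):
  5 + 11 + 24 = 40
  5 + 14 + 23 = 42
  2 + 12 + 21 = 35
Therefore result = [40, 42, 35].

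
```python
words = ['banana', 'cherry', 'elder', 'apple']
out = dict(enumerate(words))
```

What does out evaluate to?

Step 1: enumerate pairs indices with words:
  0 -> 'banana'
  1 -> 'cherry'
  2 -> 'elder'
  3 -> 'apple'
Therefore out = {0: 'banana', 1: 'cherry', 2: 'elder', 3: 'apple'}.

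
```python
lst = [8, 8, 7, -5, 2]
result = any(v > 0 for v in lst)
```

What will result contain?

Step 1: Check v > 0 for each element in [8, 8, 7, -5, 2]:
  8 > 0: True
  8 > 0: True
  7 > 0: True
  -5 > 0: False
  2 > 0: True
Step 2: any() returns True.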